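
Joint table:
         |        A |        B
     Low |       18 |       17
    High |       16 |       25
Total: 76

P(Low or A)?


P(Low∨A) = P(Low) + P(A) - P(Low∧A)
= (35 + 34 - 18)/76 = 51/76

P = 51/76 ≈ 67.11%


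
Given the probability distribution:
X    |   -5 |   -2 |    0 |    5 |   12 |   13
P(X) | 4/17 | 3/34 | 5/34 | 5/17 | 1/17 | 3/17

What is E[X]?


E[X] = Σ x·P(X=x)
= (-5)×(4/17) + (-2)×(3/34) + (0)×(5/34) + (5)×(5/17) + (12)×(1/17) + (13)×(3/17)
= 53/17

E[X] = 53/17


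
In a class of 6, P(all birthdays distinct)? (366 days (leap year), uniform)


P(all different) = Π(366-i)/366 for i=0..5
= (366/366)×(365/366)×...×(361/366)
= 0.959646

P ≈ 0.9596 ≈ 95.96%


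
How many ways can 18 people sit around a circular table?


Circular arrangements of 18 distinct objects: fix one position to break rotational symmetry.
(n-1)! = 17! = 355687428096000

355687428096000


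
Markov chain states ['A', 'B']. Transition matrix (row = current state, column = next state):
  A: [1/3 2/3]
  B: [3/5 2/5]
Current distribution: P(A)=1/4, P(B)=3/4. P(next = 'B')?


P(next=B) = Σᵢ P(now=i)×P(i→B)
= 1/4×2/3 + 3/4×2/5
= 1/6 + 3/10 = 7/15

P = 7/15 ≈ 0.4667


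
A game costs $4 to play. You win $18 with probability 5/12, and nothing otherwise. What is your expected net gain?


E[gain] = (18-4)×5/12 + (-4)×7/12
= 35/6 - 7/3 = 7/2

Expected net gain = $7/2 ≈ $3.50


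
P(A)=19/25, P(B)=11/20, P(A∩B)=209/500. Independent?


P(A)×P(B) = 209/500
P(A∩B) = 209/500
Equal ✓ → Independent

Yes, independent


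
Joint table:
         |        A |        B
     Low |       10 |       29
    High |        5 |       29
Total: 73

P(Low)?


P(Low) = (10+29)/73 = 39/73

P(Low) = 39/73 ≈ 53.42%


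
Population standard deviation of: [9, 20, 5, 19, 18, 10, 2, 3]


Mean = 86/8 = 43/4
  (9-43/4)²=49/16
  (20-43/4)²=1369/16
  (5-43/4)²=529/16
  (19-43/4)²=1089/16
  (18-43/4)²=841/16
  (10-43/4)²=9/16
  (2-43/4)²=1225/16
  (3-43/4)²=961/16
Σ(x-μ)² = 759/2
σ² = (759/2)/8 = 759/16

σ = √(759/16) ≈ 6.8875


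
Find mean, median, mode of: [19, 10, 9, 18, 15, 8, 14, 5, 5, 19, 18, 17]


Sorted: [5, 5, 8, 9, 10, 14, 15, 17, 18, 18, 19, 19]
Mean = 157/12
Median = 29/2
Freq: {19: 2, 10: 1, 9: 1, 18: 2, 15: 1, 8: 1, 14: 1, 5: 2, 17: 1}
Mode: [5, 18, 19]

Mean=157/12, Median=29/2, Mode=[5, 18, 19]


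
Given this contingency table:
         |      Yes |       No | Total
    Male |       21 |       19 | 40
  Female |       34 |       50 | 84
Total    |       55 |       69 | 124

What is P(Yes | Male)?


P(Yes | Male) = 21/(21+19) = 21/40

P(Yes|Male) = 21/40 ≈ 52.50%


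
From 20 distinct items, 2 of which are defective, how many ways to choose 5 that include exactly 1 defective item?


Choose 1 of the 2 defective items and 4 of the other 18 items:
C(2,1)×C(18,4) = 2×3060 = 6120

6120


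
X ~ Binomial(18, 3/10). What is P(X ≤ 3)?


P(X ≤ 3) = Σ P(X=i) for i=0..3
P(X=0) = 1628413597910449/1000000000000000000
P(X=1) = 6281023877654589/500000000000000000
P(X=2) = 45761745394340577/1000000000000000000
P(X=3) = 6537392199191511/62500000000000000
Sum = 8227524096731219/50000000000000000

P(X ≤ 3) = 8227524096731219/50000000000000000 ≈ 16.46%


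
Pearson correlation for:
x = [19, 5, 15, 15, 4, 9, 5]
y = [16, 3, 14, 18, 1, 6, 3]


n=7, Σx=72, Σy=61, Σxy=872, Σx²=958, Σy²=831
r = (7×872 - 72×61)/√((7×958 - 72²)(7×831 - 61²))
= 1712/√(1522×2096) = 1712/√3190112 ≈ 1712/1786.0885 ≈ 0.9585

r ≈ 0.9585


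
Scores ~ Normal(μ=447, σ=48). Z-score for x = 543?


z = (x - μ)/σ = (543 - 447)/48 = 2.0

z = 2.0


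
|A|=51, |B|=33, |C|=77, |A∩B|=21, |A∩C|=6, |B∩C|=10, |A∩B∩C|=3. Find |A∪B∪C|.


|A∪B∪C| = 51+33+77-21-6-10+3 = 127

|A∪B∪C| = 127


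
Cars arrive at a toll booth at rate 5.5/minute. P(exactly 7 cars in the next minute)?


Poisson(λ=5.5): P(X=7) = e^(-λ)×λ^k/k!
= e^(-5.5) × 5.5^7 / 7!
≈ 0.004086771438 × 152243.523438 / 5040 ≈ 0.123449

P(X=7) ≈ 0.123449 ≈ 12.34%


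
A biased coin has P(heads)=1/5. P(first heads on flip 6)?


Geometric: P(X=6) = (1-p)^(k-1)×p = (4/5)^5×1/5 = 1024/15625

P(X=6) = 1024/15625 ≈ 6.55%


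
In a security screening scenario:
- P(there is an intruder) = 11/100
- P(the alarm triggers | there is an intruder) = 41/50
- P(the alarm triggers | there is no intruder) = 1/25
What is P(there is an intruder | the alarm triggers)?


Using Bayes' theorem:
P(A|B) = P(B|A)·P(A) / P(B)

P(the alarm triggers) = 41/50 × 11/100 + 1/25 × 89/100
= 451/5000 + 89/2500 = 629/5000

P(there is an intruder|the alarm triggers) = (451/5000) / (629/5000) = 451/629

P(there is an intruder|the alarm triggers) = 451/629 ≈ 71.70%


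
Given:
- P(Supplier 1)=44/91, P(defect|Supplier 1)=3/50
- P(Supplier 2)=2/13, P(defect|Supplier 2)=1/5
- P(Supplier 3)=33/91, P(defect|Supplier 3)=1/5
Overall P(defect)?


P(B) = Σ P(B|Aᵢ)×P(Aᵢ)
  3/50×44/91 = 66/2275
  1/5×2/13 = 2/65
  1/5×33/91 = 33/455
Sum = 43/325

P(defect) = 43/325 ≈ 13.23%


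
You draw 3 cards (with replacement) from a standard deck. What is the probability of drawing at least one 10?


P(not a 10) = 48/52 = 12/13
P(none in 3 draws) = (12/13)^3 = 1728/2197
P(≥1 10) = 1 - 1728/2197 = 469/2197

P = 469/2197 ≈ 21.35%


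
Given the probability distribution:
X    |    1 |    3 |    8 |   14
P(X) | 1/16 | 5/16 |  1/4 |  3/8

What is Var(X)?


E[X] = 33/4
E[X²] = 739/8
Var(X) = E[X²] - (E[X])² = 739/8 - 1089/16 = 389/16

Var(X) = 389/16 ≈ 24.3125


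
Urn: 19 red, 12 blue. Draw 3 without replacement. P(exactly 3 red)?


Hypergeometric: C(19,3)×C(12,0)/C(31,3)
= 969×1/4495 = 969/4495

P(X=3) = 969/4495 ≈ 21.56%


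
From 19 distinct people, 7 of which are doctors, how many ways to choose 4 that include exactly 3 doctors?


Choose 3 of the 7 doctors and 1 of the other 12 people:
C(7,3)×C(12,1) = 35×12 = 420

420


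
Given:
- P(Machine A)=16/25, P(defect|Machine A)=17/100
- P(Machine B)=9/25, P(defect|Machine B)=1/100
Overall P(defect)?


P(B) = Σ P(B|Aᵢ)×P(Aᵢ)
  17/100×16/25 = 68/625
  1/100×9/25 = 9/2500
Sum = 281/2500

P(defect) = 281/2500 ≈ 11.24%


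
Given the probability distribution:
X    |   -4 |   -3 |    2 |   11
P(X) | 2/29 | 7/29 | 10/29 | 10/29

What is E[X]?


E[X] = Σ x·P(X=x)
= (-4)×(2/29) + (-3)×(7/29) + (2)×(10/29) + (11)×(10/29)
= 101/29

E[X] = 101/29


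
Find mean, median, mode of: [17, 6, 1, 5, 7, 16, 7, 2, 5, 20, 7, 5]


Sorted: [1, 2, 5, 5, 5, 6, 7, 7, 7, 16, 17, 20]
Mean = 98/12 = 49/6
Median = 13/2
Freq: {17: 1, 6: 1, 1: 1, 5: 3, 7: 3, 16: 1, 2: 1, 20: 1}
Mode: [5, 7]

Mean=49/6, Median=13/2, Mode=[5, 7]


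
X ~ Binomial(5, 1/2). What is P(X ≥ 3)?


P(X ≥ 3) = Σ P(X=i) for i=3..5
P(X=3) = 5/16
P(X=4) = 5/32
P(X=5) = 1/32
Sum = 1/2

P(X ≥ 3) = 1/2 ≈ 50.00%


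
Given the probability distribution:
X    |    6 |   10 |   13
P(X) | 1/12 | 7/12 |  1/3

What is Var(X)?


E[X] = 32/3
E[X²] = 353/3
Var(X) = E[X²] - (E[X])² = 353/3 - 1024/9 = 35/9

Var(X) = 35/9 ≈ 3.8889


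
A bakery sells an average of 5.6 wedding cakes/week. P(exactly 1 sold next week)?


Poisson(λ=5.6): P(X=1) = e^(-λ)×λ^k/k!
= e^(-5.6) × 5.6^1 / 1!
≈ 0.003697863716 × 5.6 / 1 ≈ 0.020708

P(X=1) ≈ 0.020708 ≈ 2.07%


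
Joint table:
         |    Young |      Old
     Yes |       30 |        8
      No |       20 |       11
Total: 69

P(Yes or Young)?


P(Yes∨Young) = P(Yes) + P(Young) - P(Yes∧Young)
= (38 + 50 - 30)/69 = 58/69

P = 58/69 ≈ 84.06%


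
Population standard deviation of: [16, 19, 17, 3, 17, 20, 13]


Mean = 105/7 = 15
  (16-15)²=1
  (19-15)²=16
  (17-15)²=4
  (3-15)²=144
  (17-15)²=4
  (20-15)²=25
  (13-15)²=4
Σ(x-μ)² = 198
σ² = 198/7

σ = √(198/7) ≈ 5.3184


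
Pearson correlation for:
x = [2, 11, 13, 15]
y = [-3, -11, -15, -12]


n=4, Σx=41, Σy=-41, Σxy=-502, Σx²=519, Σy²=499
r = (4×(-502) - 41×(-41))/√((4×519 - 41²)(4×499 - (-41)²))
= -327/√(395×315) = -327/√124425 ≈ -327/352.7393 ≈ -0.9270

r ≈ -0.9270


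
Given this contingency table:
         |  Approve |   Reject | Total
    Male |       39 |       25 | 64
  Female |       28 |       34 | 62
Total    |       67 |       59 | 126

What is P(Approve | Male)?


P(Approve | Male) = 39/(39+25) = 39/64

P(Approve|Male) = 39/64 ≈ 60.94%


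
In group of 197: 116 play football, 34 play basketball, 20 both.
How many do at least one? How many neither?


|A∪B| = 116+34-20 = 130
Neither = 197-130 = 67

At least one: 130; Neither: 67


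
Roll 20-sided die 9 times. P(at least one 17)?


P(no 17)^9 = (19/20)^9 = 322687697779/512000000000
P(≥1) = 1 - 322687697779/512000000000 = 189312302221/512000000000

P = 189312302221/512000000000 ≈ 36.98%


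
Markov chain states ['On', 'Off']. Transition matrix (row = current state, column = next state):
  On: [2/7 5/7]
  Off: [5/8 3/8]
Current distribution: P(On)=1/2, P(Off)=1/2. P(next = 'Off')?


P(next=Off) = Σᵢ P(now=i)×P(i→Off)
= 1/2×5/7 + 1/2×3/8
= 5/14 + 3/16 = 61/112

P = 61/112 ≈ 0.5446


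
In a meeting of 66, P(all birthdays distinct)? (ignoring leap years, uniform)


P(all different) = Π(365-i)/365 for i=0..65
= (365/365)×(364/365)×...×(300/365)
= 0.001904

P ≈ 0.0019 ≈ 0.19%


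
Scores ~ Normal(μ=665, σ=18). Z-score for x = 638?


z = (x - μ)/σ = (638 - 665)/18 = -1.5

z = -1.5


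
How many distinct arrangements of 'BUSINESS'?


Letters: 8, freq: {'B': 1, 'U': 1, 'S': 3, 'I': 1, 'N': 1, 'E': 1}
8!/(1!×1!×3!×1!×1!×1!) = 40320/6 = 6720

6720


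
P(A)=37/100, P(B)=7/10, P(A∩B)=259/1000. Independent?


P(A)×P(B) = 259/1000
P(A∩B) = 259/1000
Equal ✓ → Independent

Yes, independent


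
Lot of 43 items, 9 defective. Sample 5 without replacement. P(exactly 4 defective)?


Hypergeometric: C(9,4)×C(34,1)/C(43,5)
= 126×34/962598 = 102/22919

P(X=4) = 102/22919 ≈ 0.45%


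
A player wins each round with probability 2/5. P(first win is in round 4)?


Geometric: P(X=4) = (1-p)^(k-1)×p = (3/5)^3×2/5 = 54/625

P(X=4) = 54/625 ≈ 8.64%


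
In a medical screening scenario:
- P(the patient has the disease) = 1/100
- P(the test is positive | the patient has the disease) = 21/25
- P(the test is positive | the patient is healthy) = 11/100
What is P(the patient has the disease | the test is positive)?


Using Bayes' theorem:
P(A|B) = P(B|A)·P(A) / P(B)

P(the test is positive) = 21/25 × 1/100 + 11/100 × 99/100
= 21/2500 + 1089/10000 = 1173/10000

P(the patient has the disease|the test is positive) = (21/2500) / (1173/10000) = 28/391

P(the patient has the disease|the test is positive) = 28/391 ≈ 7.16%


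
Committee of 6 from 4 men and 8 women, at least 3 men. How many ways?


Count by #men:
  3M,3W: C(4,3)×C(8,3)=224
  4M,2W: C(4,4)×C(8,2)=28
Total = 252

252


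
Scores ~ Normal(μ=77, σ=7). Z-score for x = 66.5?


z = (x - μ)/σ = (66.5 - 77)/7 = -1.5

z = -1.5


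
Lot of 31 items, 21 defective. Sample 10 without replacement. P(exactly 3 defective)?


Hypergeometric: C(21,3)×C(10,7)/C(31,10)
= 1330×120/44352165 = 10640/2956811

P(X=3) = 10640/2956811 ≈ 0.36%


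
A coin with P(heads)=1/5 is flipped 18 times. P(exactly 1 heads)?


Binomial: P(X=1) = C(18,1)×p^1×(1-p)^17
= 18 × 1/5 × 17179869184/762939453125 = 309237645312/3814697265625

P(X=1) = 309237645312/3814697265625 ≈ 8.11%


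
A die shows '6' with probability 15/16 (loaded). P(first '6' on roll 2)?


Geometric: P(X=2) = (1-p)^(k-1)×p = (1/16)^1×15/16 = 15/256

P(X=2) = 15/256 ≈ 5.86%


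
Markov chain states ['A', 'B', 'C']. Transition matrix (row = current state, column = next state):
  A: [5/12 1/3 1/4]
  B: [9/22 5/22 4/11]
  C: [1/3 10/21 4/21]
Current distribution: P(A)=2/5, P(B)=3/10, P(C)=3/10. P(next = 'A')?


P(next=A) = Σᵢ P(now=i)×P(i→A)
= 2/5×5/12 + 3/10×9/22 + 3/10×1/3
= 1/6 + 27/220 + 1/10 = 257/660

P = 257/660 ≈ 0.3894


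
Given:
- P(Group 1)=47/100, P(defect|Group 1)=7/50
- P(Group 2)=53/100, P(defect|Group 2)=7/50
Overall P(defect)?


P(B) = Σ P(B|Aᵢ)×P(Aᵢ)
  7/50×47/100 = 329/5000
  7/50×53/100 = 371/5000
Sum = 7/50

P(defect) = 7/50 ≈ 14.00%


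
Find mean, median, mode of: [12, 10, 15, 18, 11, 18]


Sorted: [10, 11, 12, 15, 18, 18]
Mean = 84/6 = 14
Median = 27/2
Freq: {12: 1, 10: 1, 15: 1, 18: 2, 11: 1}
Mode: [18]

Mean=14, Median=27/2, Mode=18


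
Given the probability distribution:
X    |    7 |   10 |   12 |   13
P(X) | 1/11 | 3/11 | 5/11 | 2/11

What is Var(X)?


E[X] = 123/11
E[X²] = 1407/11
Var(X) = E[X²] - (E[X])² = 1407/11 - 15129/121 = 348/121

Var(X) = 348/121 ≈ 2.8760


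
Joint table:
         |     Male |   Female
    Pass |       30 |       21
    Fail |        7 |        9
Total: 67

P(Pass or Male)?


P(Pass∨Male) = P(Pass) + P(Male) - P(Pass∧Male)
= (51 + 37 - 30)/67 = 58/67

P = 58/67 ≈ 86.57%


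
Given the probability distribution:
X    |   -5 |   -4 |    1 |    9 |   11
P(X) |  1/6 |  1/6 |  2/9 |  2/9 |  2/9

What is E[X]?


E[X] = Σ x·P(X=x)
= (-5)×(1/6) + (-4)×(1/6) + (1)×(2/9) + (9)×(2/9) + (11)×(2/9)
= 19/6

E[X] = 19/6


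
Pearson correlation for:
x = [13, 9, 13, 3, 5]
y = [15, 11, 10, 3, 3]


n=5, Σx=43, Σy=42, Σxy=448, Σx²=453, Σy²=464
r = (5×448 - 43×42)/√((5×453 - 43²)(5×464 - 42²))
= 434/√(416×556) = 434/√231296 ≈ 434/480.9324 ≈ 0.9024

r ≈ 0.9024


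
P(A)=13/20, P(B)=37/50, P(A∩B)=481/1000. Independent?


P(A)×P(B) = 481/1000
P(A∩B) = 481/1000
Equal ✓ → Independent

Yes, independent


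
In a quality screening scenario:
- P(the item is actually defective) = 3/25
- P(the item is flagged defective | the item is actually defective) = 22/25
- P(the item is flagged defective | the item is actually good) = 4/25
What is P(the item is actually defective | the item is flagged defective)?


Using Bayes' theorem:
P(A|B) = P(B|A)·P(A) / P(B)

P(the item is flagged defective) = 22/25 × 3/25 + 4/25 × 22/25
= 66/625 + 88/625 = 154/625

P(the item is actually defective|the item is flagged defective) = (66/625) / (154/625) = 3/7

P(the item is actually defective|the item is flagged defective) = 3/7 ≈ 42.86%


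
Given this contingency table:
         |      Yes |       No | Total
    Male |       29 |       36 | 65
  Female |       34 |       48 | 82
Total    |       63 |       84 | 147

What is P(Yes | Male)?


P(Yes | Male) = 29/(29+36) = 29/65

P(Yes|Male) = 29/65 ≈ 44.62%


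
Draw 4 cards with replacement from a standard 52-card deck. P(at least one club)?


P(not a club) = 39/52 = 3/4
P(none in 4 draws) = (3/4)^4 = 81/256
P(≥1 club) = 1 - 81/256 = 175/256

P = 175/256 ≈ 68.36%


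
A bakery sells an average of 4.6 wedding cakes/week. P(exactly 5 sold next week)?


Poisson(λ=4.6): P(X=5) = e^(-λ)×λ^k/k!
= e^(-4.6) × 4.6^5 / 5!
≈ 0.01005183574 × 2059.62976 / 120 ≈ 0.172526

P(X=5) ≈ 0.172526 ≈ 17.25%


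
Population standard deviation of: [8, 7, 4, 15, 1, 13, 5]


Mean = 53/7
  (8-53/7)²=9/49
  (7-53/7)²=16/49
  (4-53/7)²=625/49
  (15-53/7)²=2704/49
  (1-53/7)²=2116/49
  (13-53/7)²=1444/49
  (5-53/7)²=324/49
Σ(x-μ)² = 1034/7
σ² = (1034/7)/7 = 1034/49

σ = √(1034/49) ≈ 4.5937


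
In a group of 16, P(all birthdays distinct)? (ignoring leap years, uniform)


P(all different) = Π(365-i)/365 for i=0..15
= (365/365)×(364/365)×...×(350/365)
= 0.716396

P ≈ 0.7164 ≈ 71.64%


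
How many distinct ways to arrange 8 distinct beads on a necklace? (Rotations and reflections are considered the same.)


Free circular arrangements: rotations and reflections both identified.
(n-1)!/2 = 7!/2 = 5040/2 = 2520

2520


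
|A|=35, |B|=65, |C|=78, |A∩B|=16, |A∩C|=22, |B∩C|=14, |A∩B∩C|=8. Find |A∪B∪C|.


|A∪B∪C| = 35+65+78-16-22-14+8 = 134

|A∪B∪C| = 134


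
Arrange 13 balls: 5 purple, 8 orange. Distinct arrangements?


13!/(5!×8!) = 1287

1287


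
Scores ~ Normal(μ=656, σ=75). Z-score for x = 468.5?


z = (x - μ)/σ = (468.5 - 656)/75 = -2.5

z = -2.5


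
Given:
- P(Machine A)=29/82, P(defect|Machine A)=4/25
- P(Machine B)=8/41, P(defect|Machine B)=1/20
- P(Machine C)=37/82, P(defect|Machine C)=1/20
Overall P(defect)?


P(B) = Σ P(B|Aᵢ)×P(Aᵢ)
  4/25×29/82 = 58/1025
  1/20×8/41 = 2/205
  1/20×37/82 = 37/1640
Sum = 729/8200

P(defect) = 729/8200 ≈ 8.89%


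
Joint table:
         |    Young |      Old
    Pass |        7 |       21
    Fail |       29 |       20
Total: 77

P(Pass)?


P(Pass) = (7+21)/77 = 28/77 = 4/11

P(Pass) = 4/11 ≈ 36.36%


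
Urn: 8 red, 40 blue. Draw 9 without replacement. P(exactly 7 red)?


Hypergeometric: C(8,7)×C(40,2)/C(48,9)
= 8×780/1677106640 = 78/20963833

P(X=7) = 78/20963833 ≈ 0.00%


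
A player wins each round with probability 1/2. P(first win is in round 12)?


Geometric: P(X=12) = (1-p)^(k-1)×p = (1/2)^11×1/2 = 1/4096

P(X=12) = 1/4096 ≈ 0.02%


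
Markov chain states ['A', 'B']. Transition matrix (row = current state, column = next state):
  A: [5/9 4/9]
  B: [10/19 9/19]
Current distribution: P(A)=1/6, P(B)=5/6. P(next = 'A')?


P(next=A) = Σᵢ P(now=i)×P(i→A)
= 1/6×5/9 + 5/6×10/19
= 5/54 + 25/57 = 545/1026

P = 545/1026 ≈ 0.5312


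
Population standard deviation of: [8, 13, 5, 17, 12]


Mean = 55/5 = 11
  (8-11)²=9
  (13-11)²=4
  (5-11)²=36
  (17-11)²=36
  (12-11)²=1
Σ(x-μ)² = 86
σ² = 86/5

σ = √(86/5) ≈ 4.1473


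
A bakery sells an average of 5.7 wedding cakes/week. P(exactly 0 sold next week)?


Poisson(λ=5.7): P(X=0) = e^(-λ)×λ^k/k!
= e^(-5.7) × 5.7^0 / 0!
≈ 0.003345965457 × 1 / 1 ≈ 0.003346

P(X=0) ≈ 0.003346 ≈ 0.33%


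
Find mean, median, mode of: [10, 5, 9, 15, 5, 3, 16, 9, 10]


Sorted: [3, 5, 5, 9, 9, 10, 10, 15, 16]
Mean = 82/9
Median = 9
Freq: {10: 2, 5: 2, 9: 2, 15: 1, 3: 1, 16: 1}
Mode: [5, 9, 10]

Mean=82/9, Median=9, Mode=[5, 9, 10]


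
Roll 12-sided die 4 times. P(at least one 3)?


P(no 3)^4 = (11/12)^4 = 14641/20736
P(≥1) = 1 - 14641/20736 = 6095/20736

P = 6095/20736 ≈ 29.39%


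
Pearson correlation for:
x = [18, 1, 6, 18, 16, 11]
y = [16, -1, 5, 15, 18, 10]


n=6, Σx=70, Σy=63, Σxy=985, Σx²=1062, Σy²=931
r = (6×985 - 70×63)/√((6×1062 - 70²)(6×931 - 63²))
= 1500/√(1472×1617) = 1500/√2380224 ≈ 1500/1542.7975 ≈ 0.9723

r ≈ 0.9723


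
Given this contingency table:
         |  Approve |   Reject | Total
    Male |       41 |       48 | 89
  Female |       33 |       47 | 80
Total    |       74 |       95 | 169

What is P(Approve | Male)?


P(Approve | Male) = 41/(41+48) = 41/89

P(Approve|Male) = 41/89 ≈ 46.07%


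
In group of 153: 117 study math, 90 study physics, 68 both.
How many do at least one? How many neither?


|A∪B| = 117+90-68 = 139
Neither = 153-139 = 14

At least one: 139; Neither: 14


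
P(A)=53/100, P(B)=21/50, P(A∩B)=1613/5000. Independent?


P(A)×P(B) = 1113/5000
P(A∩B) = 1613/5000
Not equal → NOT independent

No, not independent


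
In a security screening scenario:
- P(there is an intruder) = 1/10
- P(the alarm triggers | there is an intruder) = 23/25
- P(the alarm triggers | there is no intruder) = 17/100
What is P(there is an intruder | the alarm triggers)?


Using Bayes' theorem:
P(A|B) = P(B|A)·P(A) / P(B)

P(the alarm triggers) = 23/25 × 1/10 + 17/100 × 9/10
= 23/250 + 153/1000 = 49/200

P(there is an intruder|the alarm triggers) = (23/250) / (49/200) = 92/245

P(there is an intruder|the alarm triggers) = 92/245 ≈ 37.55%


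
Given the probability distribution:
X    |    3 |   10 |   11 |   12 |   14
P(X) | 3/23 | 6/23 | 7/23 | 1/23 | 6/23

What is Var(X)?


E[X] = 242/23
E[X²] = 2794/23
Var(X) = E[X²] - (E[X])² = 2794/23 - 58564/529 = 5698/529

Var(X) = 5698/529 ≈ 10.7713


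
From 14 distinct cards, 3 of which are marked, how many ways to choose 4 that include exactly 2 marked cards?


Choose 2 of the 3 marked cards and 2 of the other 11 cards:
C(3,2)×C(11,2) = 3×55 = 165

165


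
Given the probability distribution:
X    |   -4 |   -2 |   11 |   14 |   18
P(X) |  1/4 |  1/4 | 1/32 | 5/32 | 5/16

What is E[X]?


E[X] = Σ x·P(X=x)
= (-4)×(1/4) + (-2)×(1/4) + (11)×(1/32) + (14)×(5/32) + (18)×(5/16)
= 213/32

E[X] = 213/32


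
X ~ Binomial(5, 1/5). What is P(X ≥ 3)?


P(X ≥ 3) = Σ P(X=i) for i=3..5
P(X=3) = 32/625
P(X=4) = 4/625
P(X=5) = 1/3125
Sum = 181/3125

P(X ≥ 3) = 181/3125 ≈ 5.79%


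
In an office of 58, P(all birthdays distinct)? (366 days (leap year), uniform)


P(all different) = Π(366-i)/366 for i=0..57
= (366/366)×(365/366)×...×(309/366)
= 0.008451

P ≈ 0.0085 ≈ 0.85%


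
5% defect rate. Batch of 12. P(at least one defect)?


P(all good) = (19/20)^12 = 2213314919066161/4096000000000000
P(≥1 defect) = 1882685080933839/4096000000000000

P = 1882685080933839/4096000000000000 ≈ 45.96%


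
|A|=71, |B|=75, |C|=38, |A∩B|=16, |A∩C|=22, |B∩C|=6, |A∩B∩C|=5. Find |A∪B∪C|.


|A∪B∪C| = 71+75+38-16-22-6+5 = 145

|A∪B∪C| = 145


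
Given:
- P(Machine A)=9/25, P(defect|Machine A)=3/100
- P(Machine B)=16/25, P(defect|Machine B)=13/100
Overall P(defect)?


P(B) = Σ P(B|Aᵢ)×P(Aᵢ)
  3/100×9/25 = 27/2500
  13/100×16/25 = 52/625
Sum = 47/500

P(defect) = 47/500 ≈ 9.40%


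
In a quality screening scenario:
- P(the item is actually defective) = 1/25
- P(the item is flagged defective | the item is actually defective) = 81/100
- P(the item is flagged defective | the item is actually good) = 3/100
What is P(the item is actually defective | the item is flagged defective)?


Using Bayes' theorem:
P(A|B) = P(B|A)·P(A) / P(B)

P(the item is flagged defective) = 81/100 × 1/25 + 3/100 × 24/25
= 81/2500 + 18/625 = 153/2500

P(the item is actually defective|the item is flagged defective) = (81/2500) / (153/2500) = 9/17

P(the item is actually defective|the item is flagged defective) = 9/17 ≈ 52.94%


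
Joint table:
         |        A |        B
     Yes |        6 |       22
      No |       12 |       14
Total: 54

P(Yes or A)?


P(Yes∨A) = P(Yes) + P(A) - P(Yes∧A)
= (28 + 18 - 6)/54 = 40/54 = 20/27

P = 20/27 ≈ 74.07%


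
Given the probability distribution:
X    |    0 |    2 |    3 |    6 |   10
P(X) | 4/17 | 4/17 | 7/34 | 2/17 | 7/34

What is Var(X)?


E[X] = 131/34
E[X²] = 939/34
Var(X) = E[X²] - (E[X])² = 939/34 - 17161/1156 = 14765/1156

Var(X) = 14765/1156 ≈ 12.7725


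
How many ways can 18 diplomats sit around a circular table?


Circular arrangements of 18 distinct objects: fix one position to break rotational symmetry.
(n-1)! = 17! = 355687428096000

355687428096000


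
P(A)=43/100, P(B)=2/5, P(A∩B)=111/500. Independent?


P(A)×P(B) = 43/250
P(A∩B) = 111/500
Not equal → NOT independent

No, not independent


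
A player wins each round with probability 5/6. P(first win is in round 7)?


Geometric: P(X=7) = (1-p)^(k-1)×p = (1/6)^6×5/6 = 5/279936

P(X=7) = 5/279936 ≈ 0.00%


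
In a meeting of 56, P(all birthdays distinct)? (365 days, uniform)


P(all different) = Π(365-i)/365 for i=0..55
= (365/365)×(364/365)×...×(310/365)
= 0.011668

P ≈ 0.0117 ≈ 1.17%


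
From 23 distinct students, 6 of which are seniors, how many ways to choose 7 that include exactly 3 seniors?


Choose 3 of the 6 seniors and 4 of the other 17 students:
C(6,3)×C(17,4) = 20×2380 = 47600

47600


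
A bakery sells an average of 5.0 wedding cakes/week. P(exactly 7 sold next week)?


Poisson(λ=5.0): P(X=7) = e^(-λ)×λ^k/k!
= e^(-5.0) × 5.0^7 / 7!
≈ 0.006737946999 × 78125 / 5040 ≈ 0.104445

P(X=7) ≈ 0.104445 ≈ 10.44%


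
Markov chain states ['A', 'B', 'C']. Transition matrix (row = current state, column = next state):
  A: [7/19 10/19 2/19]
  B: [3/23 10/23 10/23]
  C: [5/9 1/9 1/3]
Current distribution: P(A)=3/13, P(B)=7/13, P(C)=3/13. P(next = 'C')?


P(next=C) = Σᵢ P(now=i)×P(i→C)
= 3/13×2/19 + 7/13×10/23 + 3/13×1/3
= 6/247 + 70/299 + 1/13 = 1905/5681

P = 1905/5681 ≈ 0.3353


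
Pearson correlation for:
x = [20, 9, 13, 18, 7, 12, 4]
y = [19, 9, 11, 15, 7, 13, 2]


n=7, Σx=83, Σy=76, Σxy=1087, Σx²=1183, Σy²=1010
r = (7×1087 - 83×76)/√((7×1183 - 83²)(7×1010 - 76²))
= 1301/√(1392×1294) = 1301/√1801248 ≈ 1301/1342.1058 ≈ 0.9694

r ≈ 0.9694


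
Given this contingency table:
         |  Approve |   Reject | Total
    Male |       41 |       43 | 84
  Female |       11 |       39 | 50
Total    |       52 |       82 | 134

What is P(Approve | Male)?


P(Approve | Male) = 41/(41+43) = 41/84

P(Approve|Male) = 41/84 ≈ 48.81%


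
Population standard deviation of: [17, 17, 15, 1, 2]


Mean = 52/5
  (17-52/5)²=1089/25
  (17-52/5)²=1089/25
  (15-52/5)²=529/25
  (1-52/5)²=2209/25
  (2-52/5)²=1764/25
Σ(x-μ)² = 1336/5
σ² = (1336/5)/5 = 1336/25

σ = √(1336/25) ≈ 7.3103


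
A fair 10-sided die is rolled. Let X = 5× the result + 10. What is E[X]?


E[die] = (1+10)/2 = 11/2
E[X] = 5×11/2 + 10 = 75/2

E[X] = 75/2


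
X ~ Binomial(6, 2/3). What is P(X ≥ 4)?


P(X ≥ 4) = Σ P(X=i) for i=4..6
P(X=4) = 80/243
P(X=5) = 64/243
P(X=6) = 64/729
Sum = 496/729

P(X ≥ 4) = 496/729 ≈ 68.04%


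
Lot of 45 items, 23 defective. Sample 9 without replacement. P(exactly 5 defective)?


Hypergeometric: C(23,5)×C(22,4)/C(45,9)
= 33649×7315/886163135 = 235543/848003

P(X=5) = 235543/848003 ≈ 27.78%


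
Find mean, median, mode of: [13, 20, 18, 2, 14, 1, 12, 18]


Sorted: [1, 2, 12, 13, 14, 18, 18, 20]
Mean = 98/8 = 49/4
Median = 27/2
Freq: {13: 1, 20: 1, 18: 2, 2: 1, 14: 1, 1: 1, 12: 1}
Mode: [18]

Mean=49/4, Median=27/2, Mode=18


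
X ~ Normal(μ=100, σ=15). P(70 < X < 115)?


z₁=(70-100)/15=-2.0, z₂=(115-100)/15=1.0
P = Φ(1.0) - Φ(-2.0) = 0.841345 - 0.022750 = 0.818595 ≈ 0.8186

P(70 < X < 115) ≈ 0.8186


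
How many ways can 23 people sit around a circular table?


Circular arrangements of 23 distinct objects: fix one position to break rotational symmetry.
(n-1)! = 22! = 1124000727777607680000

1124000727777607680000


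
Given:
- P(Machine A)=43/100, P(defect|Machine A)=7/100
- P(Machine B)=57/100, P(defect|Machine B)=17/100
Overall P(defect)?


P(B) = Σ P(B|Aᵢ)×P(Aᵢ)
  7/100×43/100 = 301/10000
  17/100×57/100 = 969/10000
Sum = 127/1000

P(defect) = 127/1000 ≈ 12.70%


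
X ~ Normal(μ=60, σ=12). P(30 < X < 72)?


z₁=(30-60)/12=-2.5, z₂=(72-60)/12=1.0
P = Φ(1.0) - Φ(-2.5) = 0.841345 - 0.006210 = 0.835135 ≈ 0.8351

P(30 < X < 72) ≈ 0.8351


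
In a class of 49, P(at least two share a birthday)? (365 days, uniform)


P(all different) = Π(365-i)/365 for i=0..48
= 0.034220
P(match) = 1 - 0.034220 = 0.965780

P ≈ 0.9658 ≈ 96.58%


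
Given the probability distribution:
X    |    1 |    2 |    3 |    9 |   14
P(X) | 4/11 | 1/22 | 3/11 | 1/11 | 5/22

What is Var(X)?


E[X] = 58/11
E[X²] = 604/11
Var(X) = E[X²] - (E[X])² = 604/11 - 3364/121 = 3280/121

Var(X) = 3280/121 ≈ 27.1074


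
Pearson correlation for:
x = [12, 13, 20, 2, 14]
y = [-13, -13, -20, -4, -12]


n=5, Σx=61, Σy=-62, Σxy=-901, Σx²=913, Σy²=898
r = (5×(-901) - 61×(-62))/√((5×913 - 61²)(5×898 - (-62)²))
= -723/√(844×646) = -723/√545224 ≈ -723/738.3928 ≈ -0.9792

r ≈ -0.9792


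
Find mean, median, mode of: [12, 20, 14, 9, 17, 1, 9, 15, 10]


Sorted: [1, 9, 9, 10, 12, 14, 15, 17, 20]
Mean = 107/9
Median = 12
Freq: {12: 1, 20: 1, 14: 1, 9: 2, 17: 1, 1: 1, 15: 1, 10: 1}
Mode: [9]

Mean=107/9, Median=12, Mode=9


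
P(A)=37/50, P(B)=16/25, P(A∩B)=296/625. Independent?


P(A)×P(B) = 296/625
P(A∩B) = 296/625
Equal ✓ → Independent

Yes, independent


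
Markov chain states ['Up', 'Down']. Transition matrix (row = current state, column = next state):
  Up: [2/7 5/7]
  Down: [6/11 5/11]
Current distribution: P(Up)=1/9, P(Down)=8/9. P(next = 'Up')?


P(next=Up) = Σᵢ P(now=i)×P(i→Up)
= 1/9×2/7 + 8/9×6/11
= 2/63 + 16/33 = 358/693

P = 358/693 ≈ 0.5166


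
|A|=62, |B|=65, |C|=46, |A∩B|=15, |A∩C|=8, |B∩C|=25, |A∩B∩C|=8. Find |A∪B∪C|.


|A∪B∪C| = 62+65+46-15-8-25+8 = 133

|A∪B∪C| = 133


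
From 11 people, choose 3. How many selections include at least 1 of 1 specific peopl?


Complement: C(11,3) - C(10,3) = 165 - 120 = 45

45


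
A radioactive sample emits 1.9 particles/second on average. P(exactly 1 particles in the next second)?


Poisson(λ=1.9): P(X=1) = e^(-λ)×λ^k/k!
= e^(-1.9) × 1.9^1 / 1!
≈ 0.1495686192 × 1.9 / 1 ≈ 0.284180

P(X=1) ≈ 0.284180 ≈ 28.42%


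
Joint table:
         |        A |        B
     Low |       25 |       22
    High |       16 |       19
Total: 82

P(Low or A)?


P(Low∨A) = P(Low) + P(A) - P(Low∧A)
= (47 + 41 - 25)/82 = 63/82

P = 63/82 ≈ 76.83%


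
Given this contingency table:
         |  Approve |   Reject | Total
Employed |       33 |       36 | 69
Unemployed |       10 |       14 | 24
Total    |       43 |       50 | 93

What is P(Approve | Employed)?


P(Approve | Employed) = 33/(33+36) = 33/69 = 11/23

P(Approve|Employed) = 11/23 ≈ 47.83%


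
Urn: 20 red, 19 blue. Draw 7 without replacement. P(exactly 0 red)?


Hypergeometric: C(20,0)×C(19,7)/C(39,7)
= 1×50388/15380937 = 4/1221

P(X=0) = 4/1221 ≈ 0.33%


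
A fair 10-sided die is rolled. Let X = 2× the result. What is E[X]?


E[die] = (1+10)/2 = 11/2
E[X] = 2 × 11/2 = 11

E[X] = 11


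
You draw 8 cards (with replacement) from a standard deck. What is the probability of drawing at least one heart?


P(not a heart) = 39/52 = 3/4
P(none in 8 draws) = (3/4)^8 = 6561/65536
P(≥1 heart) = 1 - 6561/65536 = 58975/65536

P = 58975/65536 ≈ 89.99%


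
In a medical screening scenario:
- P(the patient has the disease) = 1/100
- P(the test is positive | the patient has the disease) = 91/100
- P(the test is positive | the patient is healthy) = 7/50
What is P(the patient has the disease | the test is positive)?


Using Bayes' theorem:
P(A|B) = P(B|A)·P(A) / P(B)

P(the test is positive) = 91/100 × 1/100 + 7/50 × 99/100
= 91/10000 + 693/5000 = 1477/10000

P(the patient has the disease|the test is positive) = (91/10000) / (1477/10000) = 13/211

P(the patient has the disease|the test is positive) = 13/211 ≈ 6.16%


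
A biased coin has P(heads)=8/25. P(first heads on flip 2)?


Geometric: P(X=2) = (1-p)^(k-1)×p = (17/25)^1×8/25 = 136/625

P(X=2) = 136/625 ≈ 21.76%


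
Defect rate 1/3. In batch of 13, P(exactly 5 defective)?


Binomial: P(X=5) = C(13,5)×p^5×(1-p)^8
= 1287 × 1/243 × 256/6561 = 36608/177147

P(X=5) = 36608/177147 ≈ 20.67%


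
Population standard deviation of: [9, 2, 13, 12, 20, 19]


Mean = 75/6 = 25/2
  (9-25/2)²=49/4
  (2-25/2)²=441/4
  (13-25/2)²=1/4
  (12-25/2)²=1/4
  (20-25/2)²=225/4
  (19-25/2)²=169/4
Σ(x-μ)² = 443/2
σ² = (443/2)/6 = 443/12

σ = √(443/12) ≈ 6.0759


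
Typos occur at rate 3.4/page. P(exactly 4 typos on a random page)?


Poisson(λ=3.4): P(X=4) = e^(-λ)×λ^k/k!
= e^(-3.4) × 3.4^4 / 4!
≈ 0.03337326996 × 133.6336 / 24 ≈ 0.185825

P(X=4) ≈ 0.185825 ≈ 18.58%


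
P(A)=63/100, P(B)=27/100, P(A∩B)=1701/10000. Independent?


P(A)×P(B) = 1701/10000
P(A∩B) = 1701/10000
Equal ✓ → Independent

Yes, independent


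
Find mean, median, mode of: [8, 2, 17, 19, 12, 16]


Sorted: [2, 8, 12, 16, 17, 19]
Mean = 74/6 = 37/3
Median = 14
Freq: {8: 1, 2: 1, 17: 1, 19: 1, 12: 1, 16: 1}
Mode: No mode

Mean=37/3, Median=14, Mode=No mode


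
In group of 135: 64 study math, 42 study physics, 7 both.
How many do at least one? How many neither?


|A∪B| = 64+42-7 = 99
Neither = 135-99 = 36

At least one: 99; Neither: 36


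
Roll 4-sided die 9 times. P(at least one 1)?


P(no 1)^9 = (3/4)^9 = 19683/262144
P(≥1) = 1 - 19683/262144 = 242461/262144

P = 242461/262144 ≈ 92.49%


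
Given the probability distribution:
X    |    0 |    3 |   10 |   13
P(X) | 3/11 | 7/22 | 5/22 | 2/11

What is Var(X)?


E[X] = 123/22
E[X²] = 1239/22
Var(X) = E[X²] - (E[X])² = 1239/22 - 15129/484 = 12129/484

Var(X) = 12129/484 ≈ 25.0599


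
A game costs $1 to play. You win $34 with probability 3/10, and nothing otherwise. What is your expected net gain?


E[gain] = (34-1)×3/10 + (-1)×7/10
= 99/10 - 7/10 = 46/5

Expected net gain = $46/5 ≈ $9.20


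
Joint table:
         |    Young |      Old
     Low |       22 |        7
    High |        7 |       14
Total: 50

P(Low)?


P(Low) = (22+7)/50 = 29/50

P(Low) = 29/50 ≈ 58.00%


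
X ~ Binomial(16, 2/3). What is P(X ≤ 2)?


P(X ≤ 2) = Σ P(X=i) for i=0..2
P(X=0) = 1/43046721
P(X=1) = 32/43046721
P(X=2) = 160/14348907
Sum = 19/1594323

P(X ≤ 2) = 19/1594323 ≈ 0.00%


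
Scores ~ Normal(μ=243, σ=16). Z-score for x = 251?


z = (x - μ)/σ = (251 - 243)/16 = 0.5

z = 0.5


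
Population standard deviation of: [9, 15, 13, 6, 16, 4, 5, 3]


Mean = 71/8
  (9-71/8)²=1/64
  (15-71/8)²=2401/64
  (13-71/8)²=1089/64
  (6-71/8)²=529/64
  (16-71/8)²=3249/64
  (4-71/8)²=1521/64
  (5-71/8)²=961/64
  (3-71/8)²=2209/64
Σ(x-μ)² = 1495/8
σ² = (1495/8)/8 = 1495/64

σ = √(1495/64) ≈ 4.8332


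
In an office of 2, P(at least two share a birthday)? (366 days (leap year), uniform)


P(all different) = Π(366-i)/366 for i=0..1
= 0.997268
P(match) = 1 - 0.997268 = 0.002732

P ≈ 0.0027 ≈ 0.27%


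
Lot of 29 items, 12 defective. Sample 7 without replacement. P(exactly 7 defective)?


Hypergeometric: C(12,7)×C(17,0)/C(29,7)
= 792×1/1560780 = 22/43355

P(X=7) = 22/43355 ≈ 0.05%


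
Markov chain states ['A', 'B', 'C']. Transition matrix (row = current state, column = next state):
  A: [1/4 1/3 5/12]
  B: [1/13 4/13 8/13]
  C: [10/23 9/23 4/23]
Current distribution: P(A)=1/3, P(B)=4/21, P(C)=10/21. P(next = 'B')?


P(next=B) = Σᵢ P(now=i)×P(i→B)
= 1/3×1/3 + 4/21×4/13 + 10/21×9/23
= 1/9 + 16/273 + 30/161 = 6707/18837

P = 6707/18837 ≈ 0.3561


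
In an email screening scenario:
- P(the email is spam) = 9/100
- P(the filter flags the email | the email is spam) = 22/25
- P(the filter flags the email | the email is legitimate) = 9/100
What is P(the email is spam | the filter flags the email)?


Using Bayes' theorem:
P(A|B) = P(B|A)·P(A) / P(B)

P(the filter flags the email) = 22/25 × 9/100 + 9/100 × 91/100
= 99/1250 + 819/10000 = 1611/10000

P(the email is spam|the filter flags the email) = (99/1250) / (1611/10000) = 88/179

P(the email is spam|the filter flags the email) = 88/179 ≈ 49.16%


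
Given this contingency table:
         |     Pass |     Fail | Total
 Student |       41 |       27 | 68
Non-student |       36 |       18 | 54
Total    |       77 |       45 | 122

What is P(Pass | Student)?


P(Pass | Student) = 41/(41+27) = 41/68

P(Pass|Student) = 41/68 ≈ 60.29%


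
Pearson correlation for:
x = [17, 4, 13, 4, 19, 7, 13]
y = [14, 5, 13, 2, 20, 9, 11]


n=7, Σx=77, Σy=74, Σxy=1021, Σx²=1069, Σy²=996
r = (7×1021 - 77×74)/√((7×1069 - 77²)(7×996 - 74²))
= 1449/√(1554×1496) = 1449/√2324784 ≈ 1449/1524.7242 ≈ 0.9503

r ≈ 0.9503


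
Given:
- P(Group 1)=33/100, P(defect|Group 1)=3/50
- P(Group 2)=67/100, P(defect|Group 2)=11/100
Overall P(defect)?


P(B) = Σ P(B|Aᵢ)×P(Aᵢ)
  3/50×33/100 = 99/5000
  11/100×67/100 = 737/10000
Sum = 187/2000

P(defect) = 187/2000 ≈ 9.35%


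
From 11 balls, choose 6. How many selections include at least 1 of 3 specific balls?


Complement: C(11,6) - C(8,6) = 462 - 28 = 434

434


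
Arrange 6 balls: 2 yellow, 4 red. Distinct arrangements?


6!/(2!×4!) = 15

15


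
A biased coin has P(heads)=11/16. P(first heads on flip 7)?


Geometric: P(X=7) = (1-p)^(k-1)×p = (5/16)^6×11/16 = 171875/268435456

P(X=7) = 171875/268435456 ≈ 0.06%


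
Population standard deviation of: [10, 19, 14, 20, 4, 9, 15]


Mean = 91/7 = 13
  (10-13)²=9
  (19-13)²=36
  (14-13)²=1
  (20-13)²=49
  (4-13)²=81
  (9-13)²=16
  (15-13)²=4
Σ(x-μ)² = 196
σ² = 196/7 = 28

σ = √(28) ≈ 5.2915


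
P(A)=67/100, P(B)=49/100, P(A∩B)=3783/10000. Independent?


P(A)×P(B) = 3283/10000
P(A∩B) = 3783/10000
Not equal → NOT independent

No, not independent


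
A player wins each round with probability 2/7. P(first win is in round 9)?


Geometric: P(X=9) = (1-p)^(k-1)×p = (5/7)^8×2/7 = 781250/40353607

P(X=9) = 781250/40353607 ≈ 1.94%


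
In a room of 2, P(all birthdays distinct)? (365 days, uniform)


P(all different) = Π(365-i)/365 for i=0..1
= (365/365)×(364/365)×...×(364/365)
= 0.997260

P ≈ 0.9973 ≈ 99.73%


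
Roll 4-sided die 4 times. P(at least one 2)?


P(no 2)^4 = (3/4)^4 = 81/256
P(≥1) = 1 - 81/256 = 175/256

P = 175/256 ≈ 68.36%


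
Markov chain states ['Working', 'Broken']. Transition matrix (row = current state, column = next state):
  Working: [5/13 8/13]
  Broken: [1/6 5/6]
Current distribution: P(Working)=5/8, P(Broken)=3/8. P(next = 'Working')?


P(next=Working) = Σᵢ P(now=i)×P(i→Working)
= 5/8×5/13 + 3/8×1/6
= 25/104 + 1/16 = 63/208

P = 63/208 ≈ 0.3029


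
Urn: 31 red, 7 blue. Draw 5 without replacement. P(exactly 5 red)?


Hypergeometric: C(31,5)×C(7,0)/C(38,5)
= 169911×1/501942 = 8091/23902

P(X=5) = 8091/23902 ≈ 33.85%


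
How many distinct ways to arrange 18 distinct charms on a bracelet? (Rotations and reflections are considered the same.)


Free circular arrangements: rotations and reflections both identified.
(n-1)!/2 = 17!/2 = 355687428096000/2 = 177843714048000

177843714048000


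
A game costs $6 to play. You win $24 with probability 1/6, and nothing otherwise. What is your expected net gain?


E[gain] = (24-6)×1/6 + (-6)×5/6
= 3 - 5 = -2

Expected net gain = $-2 ≈ $-2.00


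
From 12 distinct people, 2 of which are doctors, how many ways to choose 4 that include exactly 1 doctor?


Choose 1 of the 2 doctors and 3 of the other 10 people:
C(2,1)×C(10,3) = 2×120 = 240

240


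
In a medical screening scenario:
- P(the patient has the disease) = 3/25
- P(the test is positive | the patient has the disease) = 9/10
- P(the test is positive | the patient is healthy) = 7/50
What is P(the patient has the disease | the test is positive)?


Using Bayes' theorem:
P(A|B) = P(B|A)·P(A) / P(B)

P(the test is positive) = 9/10 × 3/25 + 7/50 × 22/25
= 27/250 + 77/625 = 289/1250

P(the patient has the disease|the test is positive) = (27/250) / (289/1250) = 135/289

P(the patient has the disease|the test is positive) = 135/289 ≈ 46.71%


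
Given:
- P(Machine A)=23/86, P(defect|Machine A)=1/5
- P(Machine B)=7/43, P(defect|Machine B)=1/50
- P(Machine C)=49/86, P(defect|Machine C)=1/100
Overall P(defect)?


P(B) = Σ P(B|Aᵢ)×P(Aᵢ)
  1/5×23/86 = 23/430
  1/50×7/43 = 7/2150
  1/100×49/86 = 49/8600
Sum = 537/8600

P(defect) = 537/8600 ≈ 6.24%


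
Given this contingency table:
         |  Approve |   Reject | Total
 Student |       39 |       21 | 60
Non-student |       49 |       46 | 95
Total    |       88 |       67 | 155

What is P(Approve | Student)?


P(Approve | Student) = 39/(39+21) = 39/60 = 13/20

P(Approve|Student) = 13/20 ≈ 65.00%


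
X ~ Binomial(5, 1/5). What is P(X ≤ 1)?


P(X ≤ 1) = Σ P(X=i) for i=0..1
P(X=0) = 1024/3125
P(X=1) = 256/625
Sum = 2304/3125

P(X ≤ 1) = 2304/3125 ≈ 73.73%


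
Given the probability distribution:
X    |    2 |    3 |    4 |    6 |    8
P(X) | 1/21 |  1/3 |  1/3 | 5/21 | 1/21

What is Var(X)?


E[X] = 89/21
E[X²] = 141/7
Var(X) = E[X²] - (E[X])² = 141/7 - 7921/441 = 962/441

Var(X) = 962/441 ≈ 2.1814
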